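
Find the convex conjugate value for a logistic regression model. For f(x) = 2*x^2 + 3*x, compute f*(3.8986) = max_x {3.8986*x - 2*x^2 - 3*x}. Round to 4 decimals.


f*(y) = sup_x {y*x - a*x^2 - b*x} = sup_x {(y-b)*x - a*x^2}
FOC: (y - b) - 2a*x = 0 => x* = (y - b)/(2a)
x* = (3.8986 - 3)/(2*2) = 0.2247
f*(3.8986) = (y-b)^2/(4a) = (3.8986 - 3)^2/(4*2)
= 0.8075/8 = 0.1009


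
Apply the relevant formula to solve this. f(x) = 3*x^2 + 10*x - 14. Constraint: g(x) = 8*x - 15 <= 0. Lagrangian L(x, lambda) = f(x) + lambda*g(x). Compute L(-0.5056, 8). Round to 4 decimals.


Step 1: Evaluate f(x).
f(-0.5056) = 3*(-0.5056)^2 + 10*(-0.5056) - 14 = -18.2891
Step 2: Evaluate g(x).
g(-0.5056) = 8*-0.5056 - 15 = -19.0448
Step 3: Compute Lagrangian.
L = -18.2891 + 8*-19.0448 = -170.6475


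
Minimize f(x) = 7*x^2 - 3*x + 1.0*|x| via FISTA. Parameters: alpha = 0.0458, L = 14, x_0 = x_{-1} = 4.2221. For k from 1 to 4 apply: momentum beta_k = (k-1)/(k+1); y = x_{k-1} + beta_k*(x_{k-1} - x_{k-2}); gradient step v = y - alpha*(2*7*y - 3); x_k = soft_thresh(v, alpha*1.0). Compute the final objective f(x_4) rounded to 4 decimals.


FISTA on f(x) = 7*x^2 - 3*x + 1.0*|x|
L = 14, alpha = 0.0458
Iteration 1: beta = 0.0, y = 4.2221 + 0.0*(4.2221 - 4.2221) = 4.2221
  grad(y) = 56.1094, v = y - alpha*grad = 1.6523
  prox(v) = soft_thresh(1.6523, 0.0458) = 1.6065
Iteration 2: beta = 0.3333, y = 1.6065 + 0.3333*(1.6065 - 4.2221) = 0.7346
  grad(y) = 7.2847, v = y - alpha*grad = 0.401
  prox(v) = soft_thresh(0.401, 0.0458) = 0.3552
Iteration 3: beta = 0.5, y = 0.3552 + 0.5*(0.3552 - 1.6065) = -0.2705
  grad(y) = -6.7866, v = y - alpha*grad = 0.0404
  prox(v) = soft_thresh(0.0404, 0.0458) = 0.0
Iteration 4: beta = 0.6, y = 0.0 + 0.6*(0.0 - 0.3552) = -0.2131
  grad(y) = -5.9835, v = y - alpha*grad = 0.0609
  prox(v) = soft_thresh(0.0609, 0.0458) = 0.0151
f(x_4) = 7*0.0151^2 - 3*0.0151 + 1.0*|0.0151| = -0.0287


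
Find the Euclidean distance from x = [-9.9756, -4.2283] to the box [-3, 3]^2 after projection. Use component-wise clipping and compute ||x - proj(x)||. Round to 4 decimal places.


Project each component onto [-3, 3].
clip(-9.9756) = -3.0, clip(-4.2283) = -3.0
Projection = [-3.0, -3.0]
Squared diffs: [48.659, 1.5087]
Distance = sqrt(50.1677) = 7.0829


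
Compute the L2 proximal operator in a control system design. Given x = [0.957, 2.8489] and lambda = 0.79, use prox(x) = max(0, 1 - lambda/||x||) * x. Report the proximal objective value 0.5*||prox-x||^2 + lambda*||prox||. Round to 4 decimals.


Step 1: Compute ||x||.
||x|| = 3.0053
Step 2: Compute scaling factor.
scale = max(0, 1 - 0.79/3.0053) = 0.7371
Step 3: prox(x) = [0.7054, 2.1]
||prox(x)|| = 2.2153
Step 4: Proximal objective.
0.5*||prox-x||^2 = 0.3121
lambda*||prox|| = 1.7501
Total = 2.0622


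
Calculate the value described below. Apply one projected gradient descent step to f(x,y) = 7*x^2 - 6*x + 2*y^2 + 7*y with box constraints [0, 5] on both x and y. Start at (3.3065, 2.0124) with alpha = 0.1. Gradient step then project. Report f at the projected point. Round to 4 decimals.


Step 1: Compute gradient at (3.3065, 2.0124).
grad_x = 2*7*3.3065 - 6 = 40.291
grad_y = 2*2*2.0124 + 7 = 15.0496
Step 2: Gradient step.
x_raw = 3.3065 - 0.1*40.291 = -0.7226
y_raw = 2.0124 - 0.1*15.0496 = 0.5074
Step 3: Project onto [0, 5].
x_proj = clip(-0.7226) = 0.0
y_proj = clip(0.5074) = 0.5074
Step 4: Evaluate f.
f(0.0, 0.5074) = 4.0671


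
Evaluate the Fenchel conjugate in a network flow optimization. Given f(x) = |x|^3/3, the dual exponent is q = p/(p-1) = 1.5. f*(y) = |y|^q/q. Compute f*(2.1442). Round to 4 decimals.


The conjugate exponent q satisfies 1/p + 1/q = 1.
p = 3, so q = 3/(3 - 1) = 1.5
|y|^q = 2.1442^1.5 = 3.1398
f*(2.1442) = 3.1398 / 1.5 = 2.0932


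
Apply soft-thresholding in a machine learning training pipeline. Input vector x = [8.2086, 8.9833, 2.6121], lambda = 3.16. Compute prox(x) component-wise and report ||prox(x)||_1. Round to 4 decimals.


Soft-thresholding with lambda = 3.16:
prox(8.2086) = sign(8.2086)*max(|8.2086| - 3.16, 0) = 5.0486
prox(8.9833) = sign(8.9833)*max(|8.9833| - 3.16, 0) = 5.8233
prox(2.6121) = sign(2.6121)*max(|2.6121| - 3.16, 0) = 0.0
prox(x) = [5.0486, 5.8233, 0.0]
||prox(x)||_1 = 5.0486 + 5.8233 + 0.0 = 10.8719


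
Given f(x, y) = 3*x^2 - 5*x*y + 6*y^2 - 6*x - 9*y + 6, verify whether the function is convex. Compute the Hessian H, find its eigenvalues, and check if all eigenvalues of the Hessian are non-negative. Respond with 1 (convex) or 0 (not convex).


The Hessian of f(x,y) = 3*x^2 - 5*x*y + 6*y^2 - 6*x - 9*y + 6 is:
H = [[6, -5], [-5, 12]]
Trace = 6 + 12 = 18
Determinant = 6*12 - (-5)^2 = 47
Discriminant = (18)^2 - 4*47 = 136.0
Eigenvalues: lambda_1 = 3.169, lambda_2 = 14.831
The function is convex.

1


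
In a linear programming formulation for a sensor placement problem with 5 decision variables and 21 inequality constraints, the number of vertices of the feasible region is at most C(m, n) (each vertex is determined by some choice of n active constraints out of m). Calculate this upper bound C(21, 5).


Each vertex corresponds to some choice of n active constraints out of m, so the number of vertices is at most C(m, n) = m! / (n!(m-n)!).
m = 21, n = 5
Numerator: 21 * 20 * 19 * 18 * 17
Denominator: 5! = 120
C(21, 5) = 20349


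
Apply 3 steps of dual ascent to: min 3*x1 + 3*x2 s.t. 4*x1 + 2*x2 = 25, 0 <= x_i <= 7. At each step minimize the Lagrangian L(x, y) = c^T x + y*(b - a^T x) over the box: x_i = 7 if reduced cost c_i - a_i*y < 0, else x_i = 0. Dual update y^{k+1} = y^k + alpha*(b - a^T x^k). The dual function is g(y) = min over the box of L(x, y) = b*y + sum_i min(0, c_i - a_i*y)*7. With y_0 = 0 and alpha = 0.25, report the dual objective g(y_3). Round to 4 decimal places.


Dual ascent for LP: min 3*x1 + 3*x2, 4*x1 + 2*x2 = 25, 0 <= x_i <= 7
Step 1: y^k = 0.0, reduced costs: (3.0, 3.0)
  x^k = (0.0, 0.0), subgradient = b - a^T x = 25.0
  y^{k+1} = 0.0 + 0.25*25.0 = 6.25
Step 2: y^k = 6.25, reduced costs: (-22.0, -9.5)
  x^k = (7.0, 7.0), subgradient = b - a^T x = -17.0
  y^{k+1} = 6.25 + 0.25*-17.0 = 2.0
Step 3: y^k = 2.0, reduced costs: (-5.0, -1.0)
  x^k = (7.0, 7.0), subgradient = b - a^T x = -17.0
  y^{k+1} = 2.0 + 0.25*-17.0 = -2.25
Dual objective at y_3 = -2.25: reduced costs (12.0, 7.5), box minimizer x = (0.0, 0.0)
g(y_3) = b*y + (c1 - a1*y)*x1 + (c2 - a2*y)*x2 = 25*(-2.25) + 12.0*0.0 + 7.5*0.0 = -56.25 + 0.0 + 0.0 = -56.25


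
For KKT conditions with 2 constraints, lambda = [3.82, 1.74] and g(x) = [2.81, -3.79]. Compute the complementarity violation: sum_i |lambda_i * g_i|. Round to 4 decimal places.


KKT complementary slackness check:
lambda_1 * g_1 = 3.82 * 2.81 = 10.7342
lambda_2 * g_2 = 1.74 * -3.79 = -6.5946
Total violation = 10.7342 + 6.5946 = 17.3288


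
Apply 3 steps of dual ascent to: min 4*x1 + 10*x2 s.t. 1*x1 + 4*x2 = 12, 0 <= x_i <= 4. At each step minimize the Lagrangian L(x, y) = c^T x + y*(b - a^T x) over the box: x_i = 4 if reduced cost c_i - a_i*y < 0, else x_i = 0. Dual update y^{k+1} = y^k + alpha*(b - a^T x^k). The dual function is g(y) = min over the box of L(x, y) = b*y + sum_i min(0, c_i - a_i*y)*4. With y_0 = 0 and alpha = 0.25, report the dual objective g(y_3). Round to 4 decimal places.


Dual ascent for LP: min 4*x1 + 10*x2, 1*x1 + 4*x2 = 12, 0 <= x_i <= 4
Step 1: y^k = 0.0, reduced costs: (4.0, 10.0)
  x^k = (0.0, 0.0), subgradient = b - a^T x = 12.0
  y^{k+1} = 0.0 + 0.25*12.0 = 3.0
Step 2: y^k = 3.0, reduced costs: (1.0, -2.0)
  x^k = (0.0, 4.0), subgradient = b - a^T x = -4.0
  y^{k+1} = 3.0 + 0.25*-4.0 = 2.0
Step 3: y^k = 2.0, reduced costs: (2.0, 2.0)
  x^k = (0.0, 0.0), subgradient = b - a^T x = 12.0
  y^{k+1} = 2.0 + 0.25*12.0 = 5.0
Dual objective at y_3 = 5.0: reduced costs (-1.0, -10.0), box minimizer x = (4.0, 4.0)
g(y_3) = b*y + (c1 - a1*y)*x1 + (c2 - a2*y)*x2 = 12*5.0 + (-1.0)*4.0 + (-10.0)*4.0 = 60.0 - 4.0 - 40.0 = 16.0


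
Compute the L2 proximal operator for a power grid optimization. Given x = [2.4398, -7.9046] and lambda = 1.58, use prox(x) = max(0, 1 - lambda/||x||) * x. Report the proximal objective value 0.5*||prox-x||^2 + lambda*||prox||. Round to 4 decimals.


Step 1: Compute ||x||.
||x|| = 8.2726
Step 2: Compute scaling factor.
scale = max(0, 1 - 1.58/8.2726) = 0.809
Step 3: prox(x) = [1.9738, -6.3949]
||prox(x)|| = 6.6926
Step 4: Proximal objective.
0.5*||prox-x||^2 = 1.2482
lambda*||prox|| = 10.5743
Total = 11.8225


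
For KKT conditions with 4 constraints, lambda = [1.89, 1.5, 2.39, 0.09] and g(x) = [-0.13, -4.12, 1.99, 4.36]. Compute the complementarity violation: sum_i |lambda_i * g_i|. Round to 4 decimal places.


KKT complementary slackness check:
lambda_1 * g_1 = 1.89 * -0.13 = -0.2457
lambda_2 * g_2 = 1.5 * -4.12 = -6.18
lambda_3 * g_3 = 2.39 * 1.99 = 4.7561
lambda_4 * g_4 = 0.09 * 4.36 = 0.3924
Total violation = 0.2457 + 6.18 + 4.7561 + 0.3924 = 11.5742


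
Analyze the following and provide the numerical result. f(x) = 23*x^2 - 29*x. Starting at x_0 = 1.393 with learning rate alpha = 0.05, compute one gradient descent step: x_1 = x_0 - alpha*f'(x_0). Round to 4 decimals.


We compute the gradient at x_0 and apply the update.
f'(x) = 46*x - 29
f'(1.393) = 46*1.393 - 29 = 35.078
x_1 = 1.393 - 0.05*35.078 = -0.3609


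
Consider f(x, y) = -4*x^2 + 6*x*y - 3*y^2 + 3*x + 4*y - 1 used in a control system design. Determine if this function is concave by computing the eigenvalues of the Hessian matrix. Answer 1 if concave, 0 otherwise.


The Hessian of f(x,y) = -4*x^2 + 6*x*y - 3*y^2 + 3*x + 4*y - 1 is:
H = [[-8, 6], [6, -6]]
Trace = -8 - 6 = -14
Determinant = -8*-6 - (6)^2 = 12
Discriminant = (-14)^2 - 4*12 = 148.0
Eigenvalues: lambda_1 = -13.0828, lambda_2 = -0.9172
The function is concave.

1


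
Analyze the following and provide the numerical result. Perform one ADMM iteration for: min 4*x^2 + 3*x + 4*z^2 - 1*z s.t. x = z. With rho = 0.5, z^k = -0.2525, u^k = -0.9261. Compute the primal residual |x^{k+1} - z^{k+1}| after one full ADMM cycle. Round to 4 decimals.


ADMM iteration with rho = 0.5, z^k = -0.2525, u^k = -0.9261
Step 1: x-update.
Minimize 4*x^2 + 3*x + (0.5/2)*(x + 0.2525 - 0.9261)^2
FOC: (2*4 + 0.5)*x = -3 + 0.5*(-0.2525 + 0.9261)
x^{k+1} = -0.3133
Step 2: z-update.
Minimize 4*z^2 - 1*z + (0.5/2)*(-0.3133 - z - 0.9261)^2
FOC: (2*4 + 0.5)*z = 1 + 0.5*(-0.3133 - 0.9261)
z^{k+1} = 0.0447
Step 3: u-update.
u^{k+1} = -0.9261 - 0.3133 - 0.0447 = -1.2842
Step 4: Primal residual = |-0.3133 - 0.0447| = 0.3581


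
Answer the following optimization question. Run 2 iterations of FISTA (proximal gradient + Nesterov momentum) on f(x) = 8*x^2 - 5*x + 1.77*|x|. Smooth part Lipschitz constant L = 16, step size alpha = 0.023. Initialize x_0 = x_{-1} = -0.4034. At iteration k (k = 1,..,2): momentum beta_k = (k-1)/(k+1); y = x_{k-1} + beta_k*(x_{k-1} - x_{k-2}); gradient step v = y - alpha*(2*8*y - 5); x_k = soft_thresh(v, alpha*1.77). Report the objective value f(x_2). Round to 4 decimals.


FISTA on f(x) = 8*x^2 - 5*x + 1.77*|x|
L = 16, alpha = 0.023
Iteration 1: beta = 0.0, y = -0.4034 + 0.0*(-0.4034 + 0.4034) = -0.4034
  grad(y) = -11.4544, v = y - alpha*grad = -0.1399
  prox(v) = soft_thresh(-0.1399, 0.0407) = -0.0992
Iteration 2: beta = 0.3333, y = -0.0992 + 0.3333*(-0.0992 + 0.4034) = 0.0021
  grad(y) = -4.9656, v = y - alpha*grad = 0.1164
  prox(v) = soft_thresh(0.1164, 0.0407) = 0.0756
f(x_2) = 8*0.0756^2 - 5*0.0756 + 1.77*|0.0756| = -0.1986


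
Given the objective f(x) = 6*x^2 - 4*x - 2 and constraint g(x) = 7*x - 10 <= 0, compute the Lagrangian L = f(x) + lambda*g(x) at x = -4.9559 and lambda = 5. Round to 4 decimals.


Step 1: Evaluate f(x).
f(-4.9559) = 6*(-4.9559)^2 - 4*(-4.9559) - 2 = 165.1893
Step 2: Evaluate g(x).
g(-4.9559) = 7*-4.9559 - 10 = -44.6913
Step 3: Compute Lagrangian.
L = 165.1893 + 5*-44.6913 = -58.2672


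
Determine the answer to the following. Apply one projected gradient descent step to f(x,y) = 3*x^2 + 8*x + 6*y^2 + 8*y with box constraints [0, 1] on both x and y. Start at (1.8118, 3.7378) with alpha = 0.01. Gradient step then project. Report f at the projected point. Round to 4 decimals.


Step 1: Compute gradient at (1.8118, 3.7378).
grad_x = 2*3*1.8118 + 8 = 18.8708
grad_y = 2*6*3.7378 + 8 = 52.8536
Step 2: Gradient step.
x_raw = 1.8118 - 0.01*18.8708 = 1.6231
y_raw = 3.7378 - 0.01*52.8536 = 3.2093
Step 3: Project onto [0, 1].
x_proj = clip(1.6231) = 1.0
y_proj = clip(3.2093) = 1.0
Step 4: Evaluate f.
f(1.0, 1.0) = 25.0


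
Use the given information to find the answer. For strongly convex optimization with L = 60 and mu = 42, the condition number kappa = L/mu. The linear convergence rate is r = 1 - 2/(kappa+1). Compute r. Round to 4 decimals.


Step 1: Compute the condition number.
kappa = L/mu = 60/42 = 1.4286
Step 2: Compute the convergence rate.
r = 1 - 2/(kappa + 1) = 1 - 2*mu/(L + mu) = (L - mu)/(L + mu) = 18/102 = 0.1765


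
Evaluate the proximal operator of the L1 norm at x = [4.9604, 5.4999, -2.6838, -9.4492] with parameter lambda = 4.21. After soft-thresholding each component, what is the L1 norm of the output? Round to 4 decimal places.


Soft-thresholding with lambda = 4.21:
prox(4.9604) = sign(4.9604)*max(|4.9604| - 4.21, 0) = 0.7504
prox(5.4999) = sign(5.4999)*max(|5.4999| - 4.21, 0) = 1.2899
prox(-2.6838) = sign(-2.6838)*max(|-2.6838| - 4.21, 0) = 0.0
prox(-9.4492) = sign(-9.4492)*max(|-9.4492| - 4.21, 0) = -5.2392
prox(x) = [0.7504, 1.2899, 0.0, -5.2392]
||prox(x)||_1 = 0.7504 + 1.2899 + 0.0 + 5.2392 = 7.2795


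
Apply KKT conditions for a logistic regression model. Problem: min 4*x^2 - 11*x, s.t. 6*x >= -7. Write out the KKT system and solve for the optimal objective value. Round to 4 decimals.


Step 1: Try lambda = 0 (constraint inactive).
Stationarity: 2*4*x - 11 = 0
x* = 11/(2*4) = 1.375
Check constraint: 6*1.375 = 8.25 >= -7 -- satisfied.
Step 2: Compute optimal value.
f(x*) = 4*1.375^2 - 11*1.375 = -7.5625


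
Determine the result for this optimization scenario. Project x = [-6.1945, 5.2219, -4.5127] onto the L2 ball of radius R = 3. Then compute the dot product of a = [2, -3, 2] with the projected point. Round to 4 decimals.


Step 1: Compute ||x|| (intermediates to 6 decimals).
||x|| = sqrt((-6.1945)^2 + 5.2219^2 + (-4.5127)^2) = 9.273863
Step 2: Project.
Since ||x|| > R, scale = R/||x|| = 3/9.273863 = 0.32349, proj(x) = scale * x
proj(x) = [-2.003859, 1.689232, -1.459813]
Step 3: Dot product.
a^T * proj(x) = 2*(-2.003859) - 3*1.689232 + 2*(-1.459813) = -11.995


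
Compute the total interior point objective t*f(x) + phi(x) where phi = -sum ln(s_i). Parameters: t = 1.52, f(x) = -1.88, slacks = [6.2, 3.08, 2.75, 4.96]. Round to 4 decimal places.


Step 1: Compute log-barrier.
ln values: [1.8245, 1.1249, 1.0116, 1.6014]
phi = -(1.8245 + 1.1249 + 1.0116 + 1.6014) = -5.5625
Step 2: Compute augmented objective.
t*f(x) = 1.52*-1.88 = -2.8576
Total = -2.8576 - 5.5625 = -8.4201


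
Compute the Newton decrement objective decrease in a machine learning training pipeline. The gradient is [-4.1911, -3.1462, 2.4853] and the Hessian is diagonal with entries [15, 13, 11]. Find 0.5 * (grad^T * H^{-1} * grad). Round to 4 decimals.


Step 1: H is diagonal, so H^(-1) * g = [-0.2794, -0.242, 0.2259].
Step 2: g^T H^(-1) g = sum_i g_i^2 / H_ii
  = (-4.1911)^2/15 + (-3.1462)^2/13 + (2.4853)^2/11
  = 1.171 + 0.7614 + 0.5615 = 2.494
Step 3: Objective decrease = 0.5 * g^T H^(-1) g = 1.247


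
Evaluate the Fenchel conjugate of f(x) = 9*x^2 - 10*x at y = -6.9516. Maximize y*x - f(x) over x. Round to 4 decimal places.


f*(y) = sup_x {y*x - a*x^2 - b*x} = sup_x {(y-b)*x - a*x^2}
FOC: (y - b) - 2a*x = 0 => x* = (y - b)/(2a)
x* = (-6.9516 + 10)/(2*9) = 0.1694
f*(-6.9516) = (y-b)^2/(4a) = (-6.9516 + 10)^2/(4*9)
= 9.2927/36 = 0.2581


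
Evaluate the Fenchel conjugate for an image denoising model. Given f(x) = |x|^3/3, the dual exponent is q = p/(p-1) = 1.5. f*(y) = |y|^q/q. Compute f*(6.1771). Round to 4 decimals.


The conjugate exponent q satisfies 1/p + 1/q = 1.
p = 3, so q = 3/(3 - 1) = 1.5
|y|^q = 6.1771^1.5 = 15.3524
f*(6.1771) = 15.3524 / 1.5 = 10.2349


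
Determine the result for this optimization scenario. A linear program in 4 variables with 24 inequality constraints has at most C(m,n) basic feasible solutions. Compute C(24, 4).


Each vertex corresponds to some choice of n active constraints out of m, so the number of vertices is at most C(m, n) = m! / (n!(m-n)!).
m = 24, n = 4
Numerator: 24 * 23 * 22 * 21
Denominator: 4! = 24
C(24, 4) = 10626


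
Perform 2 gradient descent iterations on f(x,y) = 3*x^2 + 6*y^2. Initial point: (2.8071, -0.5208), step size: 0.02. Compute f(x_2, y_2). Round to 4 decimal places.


Gradient descent on f(x,y) = 3*x^2 + 6*y^2.
Starting point: (2.8071, -0.5208), alpha = 0.02
Step 1: grad_x = 2*3*2.8071 = 16.8426, grad_y = 2*6*-0.5208 = -6.2496
  x_1 = 2.8071 - 0.02*16.8426 = 2.4702
  y_1 = -0.5208 - 0.02*-6.2496 = -0.3958
Step 2: grad_x = 2*3*2.4702 = 14.8215, grad_y = 2*6*-0.3958 = -4.7497
  x_2 = 2.4702 - 0.02*14.8215 = 2.1738
  y_2 = -0.3958 - 0.02*-4.7497 = -0.3008
f(2.1738, -0.3008) = 3*2.1738^2 + 6*(-0.3008)^2 = 14.7194


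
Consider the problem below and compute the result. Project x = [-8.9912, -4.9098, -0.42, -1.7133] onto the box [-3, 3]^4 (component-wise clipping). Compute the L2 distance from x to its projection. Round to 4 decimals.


Project each component onto [-3, 3].
clip(-8.9912) = -3.0, clip(-4.9098) = -3.0, clip(-0.42) = -0.42, clip(-1.7133) = -1.7133
Projection = [-3.0, -3.0, -0.42, -1.7133]
Squared diffs: [35.8945, 3.6473, 0.0, 0.0]
Distance = sqrt(39.5418) = 6.2882


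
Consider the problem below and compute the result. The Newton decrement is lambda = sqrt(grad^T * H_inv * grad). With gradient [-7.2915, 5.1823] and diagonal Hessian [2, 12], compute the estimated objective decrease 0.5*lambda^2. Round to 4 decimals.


Step 1: H is diagonal, so H^(-1) * g = [-3.6458, 0.4319].
Step 2: g^T H^(-1) g = sum_i g_i^2 / H_ii
  = (-7.2915)^2/2 + (5.1823)^2/12
  = 26.583 + 2.238 = 28.821
Step 3: Objective decrease = 0.5 * g^T H^(-1) g = 14.4105


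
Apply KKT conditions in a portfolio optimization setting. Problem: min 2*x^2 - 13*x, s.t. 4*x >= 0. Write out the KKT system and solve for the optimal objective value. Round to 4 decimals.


Step 1: Try lambda = 0 (constraint inactive).
Stationarity: 2*2*x - 13 = 0
x* = 13/(2*2) = 3.25
Check constraint: 4*3.25 = 13.0 >= 0 -- satisfied.
Step 2: Compute optimal value.
f(x*) = 2*3.25^2 - 13*3.25 = -21.125


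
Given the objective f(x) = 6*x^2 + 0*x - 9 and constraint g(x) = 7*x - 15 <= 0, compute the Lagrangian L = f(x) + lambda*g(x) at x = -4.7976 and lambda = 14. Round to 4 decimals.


Step 1: Evaluate f(x).
f(-4.7976) = 6*(-4.7976)^2 + 0*(-4.7976) - 9 = 129.1018
Step 2: Evaluate g(x).
g(-4.7976) = 7*-4.7976 - 15 = -48.5832
Step 3: Compute Lagrangian.
L = 129.1018 + 14*-48.5832 = -551.063


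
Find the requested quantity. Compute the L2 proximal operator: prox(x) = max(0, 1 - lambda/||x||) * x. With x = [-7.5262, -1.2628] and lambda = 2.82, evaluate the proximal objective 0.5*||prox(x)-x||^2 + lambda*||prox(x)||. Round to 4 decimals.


Step 1: Compute ||x||.
||x|| = 7.6314
Step 2: Compute scaling factor.
scale = max(0, 1 - 2.82/7.6314) = 0.6305
Step 3: prox(x) = [-4.7451, -0.7962]
||prox(x)|| = 4.8114
Step 4: Proximal objective.
0.5*||prox-x||^2 = 3.9762
lambda*||prox|| = 13.5681
Total = 17.5444


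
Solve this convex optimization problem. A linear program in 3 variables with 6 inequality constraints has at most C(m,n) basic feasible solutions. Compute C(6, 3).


Each vertex corresponds to some choice of n active constraints out of m, so the number of vertices is at most C(m, n) = m! / (n!(m-n)!).
m = 6, n = 3
Numerator: 6 * 5 * 4
Denominator: 3! = 6
C(6, 3) = 20


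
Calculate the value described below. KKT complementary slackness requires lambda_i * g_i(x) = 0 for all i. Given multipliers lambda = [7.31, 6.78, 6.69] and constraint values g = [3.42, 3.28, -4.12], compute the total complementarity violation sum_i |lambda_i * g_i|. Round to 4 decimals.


KKT complementary slackness check:
lambda_1 * g_1 = 7.31 * 3.42 = 25.0002
lambda_2 * g_2 = 6.78 * 3.28 = 22.2384
lambda_3 * g_3 = 6.69 * -4.12 = -27.5628
Total violation = 25.0002 + 22.2384 + 27.5628 = 74.8014


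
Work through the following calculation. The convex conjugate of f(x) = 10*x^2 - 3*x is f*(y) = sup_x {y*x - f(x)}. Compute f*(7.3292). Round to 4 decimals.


f*(y) = sup_x {y*x - a*x^2 - b*x} = sup_x {(y-b)*x - a*x^2}
FOC: (y - b) - 2a*x = 0 => x* = (y - b)/(2a)
x* = (7.3292 + 3)/(2*10) = 0.5165
f*(7.3292) = (y-b)^2/(4a) = (7.3292 + 3)^2/(4*10)
= 106.6924/40 = 2.6673


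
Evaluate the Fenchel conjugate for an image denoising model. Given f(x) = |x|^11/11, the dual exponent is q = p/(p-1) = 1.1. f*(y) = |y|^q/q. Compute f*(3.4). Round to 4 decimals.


The conjugate exponent q satisfies 1/p + 1/q = 1.
p = 11, so q = 11/(11 - 1) = 1.1
|y|^q = 3.4^1.1 = 3.8426
f*(3.4) = 3.8426 / 1.1 = 3.4933


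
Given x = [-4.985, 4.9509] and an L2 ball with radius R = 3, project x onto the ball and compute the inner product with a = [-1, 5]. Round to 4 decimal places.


Step 1: Compute ||x|| (intermediates to 6 decimals).
||x|| = sqrt((-4.985)^2 + 4.9509^2) = 7.025784
Step 2: Project.
Since ||x|| > R, scale = R/||x|| = 3/7.025784 = 0.426999, proj(x) = scale * x
proj(x) = [-2.12859, 2.114029]
Step 3: Dot product.
a^T * proj(x) = -1*(-2.12859) + 5*2.114029 = 12.6987


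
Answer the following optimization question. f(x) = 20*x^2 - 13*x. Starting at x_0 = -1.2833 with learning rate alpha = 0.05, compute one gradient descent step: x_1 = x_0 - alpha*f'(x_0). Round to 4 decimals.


We compute the gradient at x_0 and apply the update.
f'(x) = 40*x - 13
f'(-1.2833) = 40*-1.2833 - 13 = -64.332
x_1 = -1.2833 - 0.05*-64.332 = 1.9333


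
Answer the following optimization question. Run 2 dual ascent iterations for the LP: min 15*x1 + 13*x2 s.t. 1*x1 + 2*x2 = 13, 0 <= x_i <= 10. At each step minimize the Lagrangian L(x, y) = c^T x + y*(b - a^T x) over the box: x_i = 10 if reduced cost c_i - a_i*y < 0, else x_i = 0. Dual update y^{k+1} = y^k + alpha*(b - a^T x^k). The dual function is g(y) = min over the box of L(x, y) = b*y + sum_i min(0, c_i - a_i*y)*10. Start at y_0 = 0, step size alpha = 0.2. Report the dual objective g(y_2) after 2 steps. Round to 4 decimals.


Dual ascent for LP: min 15*x1 + 13*x2, 1*x1 + 2*x2 = 13, 0 <= x_i <= 10
Step 1: y^k = 0.0, reduced costs: (15.0, 13.0)
  x^k = (0.0, 0.0), subgradient = b - a^T x = 13.0
  y^{k+1} = 0.0 + 0.2*13.0 = 2.6
Step 2: y^k = 2.6, reduced costs: (12.4, 7.8)
  x^k = (0.0, 0.0), subgradient = b - a^T x = 13.0
  y^{k+1} = 2.6 + 0.2*13.0 = 5.2
Dual objective at y_2 = 5.2: reduced costs (9.8, 2.6), box minimizer x = (0.0, 0.0)
g(y_2) = b*y + (c1 - a1*y)*x1 + (c2 - a2*y)*x2 = 13*5.2 + 9.8*0.0 + 2.6*0.0 = 67.6 + 0.0 + 0.0 = 67.6


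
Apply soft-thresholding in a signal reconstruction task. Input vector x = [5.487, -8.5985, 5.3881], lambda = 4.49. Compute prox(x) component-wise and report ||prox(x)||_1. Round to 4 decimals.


Soft-thresholding with lambda = 4.49:
prox(5.487) = sign(5.487)*max(|5.487| - 4.49, 0) = 0.997
prox(-8.5985) = sign(-8.5985)*max(|-8.5985| - 4.49, 0) = -4.1085
prox(5.3881) = sign(5.3881)*max(|5.3881| - 4.49, 0) = 0.8981
prox(x) = [0.997, -4.1085, 0.8981]
||prox(x)||_1 = 0.997 + 4.1085 + 0.8981 = 6.0036


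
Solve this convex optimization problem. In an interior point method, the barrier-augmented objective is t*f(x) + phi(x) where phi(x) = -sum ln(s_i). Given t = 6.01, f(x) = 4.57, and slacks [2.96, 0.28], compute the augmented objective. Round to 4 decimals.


Step 1: Compute log-barrier.
ln values: [1.0852, -1.273]
phi = -(1.0852 - 1.273) = 0.1878
Step 2: Compute augmented objective.
t*f(x) = 6.01*4.57 = 27.4657
Total = 27.4657 + 0.1878 = 27.6535


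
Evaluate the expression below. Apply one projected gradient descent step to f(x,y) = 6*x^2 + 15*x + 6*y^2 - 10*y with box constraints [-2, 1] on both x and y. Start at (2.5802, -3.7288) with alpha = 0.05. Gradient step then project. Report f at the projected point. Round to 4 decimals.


Step 1: Compute gradient at (2.5802, -3.7288).
grad_x = 2*6*2.5802 + 15 = 45.9624
grad_y = 2*6*-3.7288 - 10 = -54.7456
Step 2: Gradient step.
x_raw = 2.5802 - 0.05*45.9624 = 0.2821
y_raw = -3.7288 - 0.05*-54.7456 = -0.9915
Step 3: Project onto [-2, 1].
x_proj = clip(0.2821) = 0.2821
y_proj = clip(-0.9915) = -0.9915
Step 4: Evaluate f.
f(0.2821, -0.9915) = 20.5225


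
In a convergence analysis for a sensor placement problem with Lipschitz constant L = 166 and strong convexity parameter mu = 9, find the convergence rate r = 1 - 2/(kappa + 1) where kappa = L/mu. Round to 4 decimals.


Step 1: Compute the condition number.
kappa = L/mu = 166/9 = 18.4444
Step 2: Compute the convergence rate.
r = 1 - 2/(kappa + 1) = 1 - 2*mu/(L + mu) = (L - mu)/(L + mu) = 157/175 = 0.8971


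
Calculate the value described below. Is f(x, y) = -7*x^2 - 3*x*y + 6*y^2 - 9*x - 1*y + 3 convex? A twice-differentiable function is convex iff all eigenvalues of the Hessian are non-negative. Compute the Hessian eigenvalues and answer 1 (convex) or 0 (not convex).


The Hessian of f(x,y) = -7*x^2 - 3*x*y + 6*y^2 - 9*x - 1*y + 3 is:
H = [[-14, -3], [-3, 12]]
Trace = -14 + 12 = -2
Determinant = -14*12 - (-3)^2 = -177
Discriminant = (-2)^2 - 4*-177 = 712.0
Eigenvalues: lambda_1 = -14.3417, lambda_2 = 12.3417
The function is not convex.

0


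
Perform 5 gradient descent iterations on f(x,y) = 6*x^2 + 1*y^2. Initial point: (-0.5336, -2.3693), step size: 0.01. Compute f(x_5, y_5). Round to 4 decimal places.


Gradient descent on f(x,y) = 6*x^2 + 1*y^2.
Starting point: (-0.5336, -2.3693), alpha = 0.01
Step 1: grad_x = 2*6*-0.5336 = -6.4032, grad_y = 2*1*-2.3693 = -4.7386
  x_1 = -0.5336 - 0.01*-6.4032 = -0.4696
  y_1 = -2.3693 - 0.01*-4.7386 = -2.3219
Step 2: grad_x = 2*6*-0.4696 = -5.6348, grad_y = 2*1*-2.3219 = -4.6438
  x_2 = -0.4696 - 0.01*-5.6348 = -0.4132
  y_2 = -2.3219 - 0.01*-4.6438 = -2.2755
Step 3: grad_x = 2*6*-0.4132 = -4.9586, grad_y = 2*1*-2.2755 = -4.551
  x_3 = -0.4132 - 0.01*-4.9586 = -0.3636
  y_3 = -2.2755 - 0.01*-4.551 = -2.23
Step 4: grad_x = 2*6*-0.3636 = -4.3636, grad_y = 2*1*-2.23 = -4.4599
  x_4 = -0.3636 - 0.01*-4.3636 = -0.32
  y_4 = -2.23 - 0.01*-4.4599 = -2.1854
Step 5: grad_x = 2*6*-0.32 = -3.84, grad_y = 2*1*-2.1854 = -4.3707
  x_5 = -0.32 - 0.01*-3.84 = -0.2816
  y_5 = -2.1854 - 0.01*-4.3707 = -2.1417
f(-0.2816, -2.1417) = 6*(-0.2816)^2 + 1*(-2.1417)^2 = 5.0625


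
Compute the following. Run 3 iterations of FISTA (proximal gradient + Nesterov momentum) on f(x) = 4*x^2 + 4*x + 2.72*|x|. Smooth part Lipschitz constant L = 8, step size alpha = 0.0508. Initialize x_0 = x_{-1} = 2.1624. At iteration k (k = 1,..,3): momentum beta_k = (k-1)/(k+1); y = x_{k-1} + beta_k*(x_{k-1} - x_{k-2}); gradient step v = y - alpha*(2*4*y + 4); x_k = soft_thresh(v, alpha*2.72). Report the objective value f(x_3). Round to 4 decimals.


FISTA on f(x) = 4*x^2 + 4*x + 2.72*|x|
L = 8, alpha = 0.0508
Iteration 1: beta = 0.0, y = 2.1624 + 0.0*(2.1624 - 2.1624) = 2.1624
  grad(y) = 21.2992, v = y - alpha*grad = 1.0804
  prox(v) = soft_thresh(1.0804, 0.1382) = 0.9422
Iteration 2: beta = 0.3333, y = 0.9422 + 0.3333*(0.9422 - 2.1624) = 0.5355
  grad(y) = 8.284, v = y - alpha*grad = 0.1147
  prox(v) = soft_thresh(0.1147, 0.1382) = 0.0
Iteration 3: beta = 0.5, y = 0.0 + 0.5*(0.0 - 0.9422) = -0.4711
  grad(y) = 0.2311, v = y - alpha*grad = -0.4829
  prox(v) = soft_thresh(-0.4829, 0.1382) = -0.3447
f(x_3) = 4*(-0.3447)^2 + 4*(-0.3447) + 2.72*|-0.3447| = 0.034


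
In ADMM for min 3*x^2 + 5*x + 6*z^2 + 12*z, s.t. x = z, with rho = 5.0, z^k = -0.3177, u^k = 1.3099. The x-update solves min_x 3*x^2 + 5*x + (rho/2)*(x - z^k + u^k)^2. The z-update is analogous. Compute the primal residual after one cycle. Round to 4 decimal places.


ADMM iteration with rho = 5.0, z^k = -0.3177, u^k = 1.3099
Step 1: x-update.
Minimize 3*x^2 + 5*x + (5.0/2)*(x + 0.3177 + 1.3099)^2
FOC: (2*3 + 5.0)*x = -5 + 5.0*(-0.3177 - 1.3099)
x^{k+1} = -1.1944
Step 2: z-update.
Minimize 6*z^2 + 12*z + (5.0/2)*(-1.1944 - z + 1.3099)^2
FOC: (2*6 + 5.0)*z = -12 + 5.0*(-1.1944 + 1.3099)
z^{k+1} = -0.6719
Step 3: u-update.
u^{k+1} = 1.3099 - 1.1944 + 0.6719 = 0.7874
Step 4: Primal residual = |-1.1944 + 0.6719| = 0.5225


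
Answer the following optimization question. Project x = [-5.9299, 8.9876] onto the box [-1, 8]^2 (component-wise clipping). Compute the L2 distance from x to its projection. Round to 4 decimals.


Project each component onto [-1, 8].
clip(-5.9299) = -1.0, clip(8.9876) = 8.0
Projection = [-1.0, 8.0]
Squared diffs: [24.3039, 0.9754]
Distance = sqrt(25.2793) = 5.0278


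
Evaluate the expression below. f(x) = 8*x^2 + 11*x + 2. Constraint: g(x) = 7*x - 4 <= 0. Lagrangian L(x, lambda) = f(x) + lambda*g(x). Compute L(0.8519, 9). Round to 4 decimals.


Step 1: Evaluate f(x).
f(0.8519) = 8*0.8519^2 + 11*0.8519 + 2 = 17.1768
Step 2: Evaluate g(x).
g(0.8519) = 7*0.8519 - 4 = 1.9633
Step 3: Compute Lagrangian.
L = 17.1768 + 9*1.9633 = 34.8465


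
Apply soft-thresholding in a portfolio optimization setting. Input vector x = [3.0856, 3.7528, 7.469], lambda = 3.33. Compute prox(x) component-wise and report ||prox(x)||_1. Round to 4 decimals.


Soft-thresholding with lambda = 3.33:
prox(3.0856) = sign(3.0856)*max(|3.0856| - 3.33, 0) = 0.0
prox(3.7528) = sign(3.7528)*max(|3.7528| - 3.33, 0) = 0.4228
prox(7.469) = sign(7.469)*max(|7.469| - 3.33, 0) = 4.139
prox(x) = [0.0, 0.4228, 4.139]
||prox(x)||_1 = 0.0 + 0.4228 + 4.139 = 4.5618


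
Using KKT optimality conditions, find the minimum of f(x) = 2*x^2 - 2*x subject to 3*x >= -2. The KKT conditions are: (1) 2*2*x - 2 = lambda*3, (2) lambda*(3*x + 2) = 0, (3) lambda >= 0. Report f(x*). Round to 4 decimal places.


Step 1: Try lambda = 0 (constraint inactive).
Stationarity: 2*2*x - 2 = 0
x* = 2/(2*2) = 0.5
Check constraint: 3*0.5 = 1.5 >= -2 -- satisfied.
Step 2: Compute optimal value.
f(x*) = 2*0.5^2 - 2*0.5 = -0.5


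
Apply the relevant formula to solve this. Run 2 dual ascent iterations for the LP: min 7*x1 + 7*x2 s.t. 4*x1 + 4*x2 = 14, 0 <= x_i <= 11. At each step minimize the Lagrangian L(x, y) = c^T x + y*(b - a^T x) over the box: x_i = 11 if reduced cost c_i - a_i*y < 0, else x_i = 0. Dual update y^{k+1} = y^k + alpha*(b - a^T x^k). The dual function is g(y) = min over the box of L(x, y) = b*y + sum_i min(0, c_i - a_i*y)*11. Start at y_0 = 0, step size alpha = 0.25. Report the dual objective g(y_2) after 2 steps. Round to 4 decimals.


Dual ascent for LP: min 7*x1 + 7*x2, 4*x1 + 4*x2 = 14, 0 <= x_i <= 11
Step 1: y^k = 0.0, reduced costs: (7.0, 7.0)
  x^k = (0.0, 0.0), subgradient = b - a^T x = 14.0
  y^{k+1} = 0.0 + 0.25*14.0 = 3.5
Step 2: y^k = 3.5, reduced costs: (-7.0, -7.0)
  x^k = (11.0, 11.0), subgradient = b - a^T x = -74.0
  y^{k+1} = 3.5 + 0.25*-74.0 = -15.0
Dual objective at y_2 = -15.0: reduced costs (67.0, 67.0), box minimizer x = (0.0, 0.0)
g(y_2) = b*y + (c1 - a1*y)*x1 + (c2 - a2*y)*x2 = 14*(-15.0) + 67.0*0.0 + 67.0*0.0 = -210.0 + 0.0 + 0.0 = -210.0


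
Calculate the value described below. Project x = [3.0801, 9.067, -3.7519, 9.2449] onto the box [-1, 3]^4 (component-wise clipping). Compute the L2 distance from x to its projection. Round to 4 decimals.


Project each component onto [-1, 3].
clip(3.0801) = 3.0, clip(9.067) = 3.0, clip(-3.7519) = -1.0, clip(9.2449) = 3.0
Projection = [3.0, 3.0, -1.0, 3.0]
Squared diffs: [0.0064, 36.8085, 7.573, 38.9988]
Distance = sqrt(83.3867) = 9.1316


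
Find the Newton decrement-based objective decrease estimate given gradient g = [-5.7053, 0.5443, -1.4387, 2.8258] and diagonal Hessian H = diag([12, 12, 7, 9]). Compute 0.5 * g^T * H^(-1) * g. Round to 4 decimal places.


Step 1: H is diagonal, so H^(-1) * g = [-0.4754, 0.0454, -0.2055, 0.314].
Step 2: g^T H^(-1) g = sum_i g_i^2 / H_ii
  = (-5.7053)^2/12 + (0.5443)^2/12 + (-1.4387)^2/7 + (2.8258)^2/9
  = 2.7125 + 0.0247 + 0.2957 + 0.8872 = 3.9202
Step 3: Objective decrease = 0.5 * g^T H^(-1) g = 1.9601


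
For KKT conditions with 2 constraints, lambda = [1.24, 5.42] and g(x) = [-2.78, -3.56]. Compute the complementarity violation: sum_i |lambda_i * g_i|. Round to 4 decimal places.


KKT complementary slackness check:
lambda_1 * g_1 = 1.24 * -2.78 = -3.4472
lambda_2 * g_2 = 5.42 * -3.56 = -19.2952
Total violation = 3.4472 + 19.2952 = 22.7424


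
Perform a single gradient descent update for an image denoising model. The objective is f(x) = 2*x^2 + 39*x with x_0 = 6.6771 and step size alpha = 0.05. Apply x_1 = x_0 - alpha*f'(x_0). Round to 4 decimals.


We compute the gradient at x_0 and apply the update.
f'(x) = 4*x + 39
f'(6.6771) = 4*6.6771 + 39 = 65.7084
x_1 = 6.6771 - 0.05*65.7084 = 3.3917


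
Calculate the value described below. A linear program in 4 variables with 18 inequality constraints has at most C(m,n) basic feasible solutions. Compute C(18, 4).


Each vertex corresponds to some choice of n active constraints out of m, so the number of vertices is at most C(m, n) = m! / (n!(m-n)!).
m = 18, n = 4
Numerator: 18 * 17 * 16 * 15
Denominator: 4! = 24
C(18, 4) = 3060


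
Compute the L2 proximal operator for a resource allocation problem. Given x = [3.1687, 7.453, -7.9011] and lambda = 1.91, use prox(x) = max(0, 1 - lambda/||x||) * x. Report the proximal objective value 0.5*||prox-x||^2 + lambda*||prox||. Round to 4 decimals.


Step 1: Compute ||x||.
||x|| = 11.3144
Step 2: Compute scaling factor.
scale = max(0, 1 - 1.91/11.3144) = 0.8312
Step 3: prox(x) = [2.6338, 6.1948, -6.5673]
||prox(x)|| = 9.4044
Step 4: Proximal objective.
0.5*||prox-x||^2 = 1.8241
lambda*||prox|| = 17.9624
Total = 19.7864


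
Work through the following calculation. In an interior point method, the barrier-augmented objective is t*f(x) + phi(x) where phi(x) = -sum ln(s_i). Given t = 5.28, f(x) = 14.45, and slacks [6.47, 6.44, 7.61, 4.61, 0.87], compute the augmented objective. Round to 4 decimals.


Step 1: Compute log-barrier.
ln values: [1.8672, 1.8625, 2.0295, 1.5282, -0.1393]
phi = -(1.8672 + 1.8625 + 2.0295 + 1.5282 - 0.1393) = -7.1481
Step 2: Compute augmented objective.
t*f(x) = 5.28*14.45 = 76.296
Total = 76.296 - 7.1481 = 69.1479


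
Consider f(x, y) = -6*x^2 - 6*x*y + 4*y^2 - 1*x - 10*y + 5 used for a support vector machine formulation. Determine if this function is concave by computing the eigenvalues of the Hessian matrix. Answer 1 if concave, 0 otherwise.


The Hessian of f(x,y) = -6*x^2 - 6*x*y + 4*y^2 - 1*x - 10*y + 5 is:
H = [[-12, -6], [-6, 8]]
Trace = -12 + 8 = -4
Determinant = -12*8 - (-6)^2 = -132
Discriminant = (-4)^2 - 4*-132 = 544.0
Eigenvalues: lambda_1 = -13.6619, lambda_2 = 9.6619
The function is not concave.

0


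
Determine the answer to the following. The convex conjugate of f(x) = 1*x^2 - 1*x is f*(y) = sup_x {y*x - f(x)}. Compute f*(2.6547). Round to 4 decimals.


f*(y) = sup_x {y*x - a*x^2 - b*x} = sup_x {(y-b)*x - a*x^2}
FOC: (y - b) - 2a*x = 0 => x* = (y - b)/(2a)
x* = (2.6547 + 1)/(2*1) = 1.8274
f*(2.6547) = (y-b)^2/(4a) = (2.6547 + 1)^2/(4*1)
= 13.3568/4 = 3.3392


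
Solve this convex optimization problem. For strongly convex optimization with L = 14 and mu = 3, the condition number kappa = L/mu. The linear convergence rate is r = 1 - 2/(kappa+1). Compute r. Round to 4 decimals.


Step 1: Compute the condition number.
kappa = L/mu = 14/3 = 4.6667
Step 2: Compute the convergence rate.
r = 1 - 2/(kappa + 1) = 1 - 2*mu/(L + mu) = (L - mu)/(L + mu) = 11/17 = 0.6471


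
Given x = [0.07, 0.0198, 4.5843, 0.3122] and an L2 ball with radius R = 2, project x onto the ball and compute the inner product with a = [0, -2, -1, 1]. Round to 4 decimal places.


Step 1: Compute ||x|| (intermediates to 6 decimals).
||x|| = sqrt(0.07^2 + 0.0198^2 + 4.5843^2 + 0.3122^2) = 4.595494
Step 2: Project.
Since ||x|| > R, scale = R/||x|| = 2/4.595494 = 0.435209, proj(x) = scale * x
proj(x) = [0.030465, 0.008617, 1.995129, 0.135872]
Step 3: Dot product.
a^T * proj(x) = 0*0.030465 - 2*0.008617 - 1*1.995129 + 1*0.135872 = -1.8765


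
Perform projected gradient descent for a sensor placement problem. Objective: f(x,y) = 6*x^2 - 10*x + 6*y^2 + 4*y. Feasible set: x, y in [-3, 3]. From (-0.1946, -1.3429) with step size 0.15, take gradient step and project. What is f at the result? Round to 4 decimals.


Step 1: Compute gradient at (-0.1946, -1.3429).
grad_x = 2*6*-0.1946 - 10 = -12.3352
grad_y = 2*6*-1.3429 + 4 = -12.1148
Step 2: Gradient step.
x_raw = -0.1946 - 0.15*-12.3352 = 1.6557
y_raw = -1.3429 - 0.15*-12.1148 = 0.4743
Step 3: Project onto [-3, 3].
x_proj = clip(1.6557) = 1.6557
y_proj = clip(0.4743) = 0.4743
Step 4: Evaluate f.
f(1.6557, 0.4743) = 3.138


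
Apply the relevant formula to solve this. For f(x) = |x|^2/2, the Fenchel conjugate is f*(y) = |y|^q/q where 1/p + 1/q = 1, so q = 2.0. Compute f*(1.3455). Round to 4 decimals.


The conjugate exponent q satisfies 1/p + 1/q = 1.
p = 2, so q = 2/(2 - 1) = 2.0
|y|^q = 1.3455^2.0 = 1.8104
f*(1.3455) = 1.8104 / 2.0 = 0.9052


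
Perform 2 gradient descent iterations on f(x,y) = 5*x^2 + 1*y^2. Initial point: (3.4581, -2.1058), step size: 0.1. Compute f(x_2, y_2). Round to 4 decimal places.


Gradient descent on f(x,y) = 5*x^2 + 1*y^2.
Starting point: (3.4581, -2.1058), alpha = 0.1
Step 1: grad_x = 2*5*3.4581 = 34.581, grad_y = 2*1*-2.1058 = -4.2116
  x_1 = 3.4581 - 0.1*34.581 = -0.0
  y_1 = -2.1058 - 0.1*-4.2116 = -1.6846
Step 2: grad_x = 2*5*-0.0 = -0.0, grad_y = 2*1*-1.6846 = -3.3693
  x_2 = -0.0 - 0.1*-0.0 = 0.0
  y_2 = -1.6846 - 0.1*-3.3693 = -1.3477
f(0.0, -1.3477) = 5*0.0^2 + 1*(-1.3477)^2 = 1.8163


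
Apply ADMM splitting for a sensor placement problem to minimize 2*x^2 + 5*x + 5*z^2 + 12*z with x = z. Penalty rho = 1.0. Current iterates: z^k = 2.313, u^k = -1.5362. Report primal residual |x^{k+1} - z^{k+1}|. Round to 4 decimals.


ADMM iteration with rho = 1.0, z^k = 2.313, u^k = -1.5362
Step 1: x-update.
Minimize 2*x^2 + 5*x + (1.0/2)*(x - 2.313 - 1.5362)^2
FOC: (2*2 + 1.0)*x = -5 + 1.0*(2.313 + 1.5362)
x^{k+1} = -0.2302
Step 2: z-update.
Minimize 5*z^2 + 12*z + (1.0/2)*(-0.2302 - z - 1.5362)^2
FOC: (2*5 + 1.0)*z = -12 + 1.0*(-0.2302 - 1.5362)
z^{k+1} = -1.2515
Step 3: u-update.
u^{k+1} = -1.5362 - 0.2302 + 1.2515 = -0.5149
Step 4: Primal residual = |-0.2302 + 1.2515| = 1.0213


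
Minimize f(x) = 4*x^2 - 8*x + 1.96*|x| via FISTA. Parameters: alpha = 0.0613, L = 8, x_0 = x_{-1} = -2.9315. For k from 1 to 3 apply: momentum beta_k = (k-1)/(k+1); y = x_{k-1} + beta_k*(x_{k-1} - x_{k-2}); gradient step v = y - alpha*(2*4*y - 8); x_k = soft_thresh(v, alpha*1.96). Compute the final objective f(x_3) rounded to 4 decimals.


FISTA on f(x) = 4*x^2 - 8*x + 1.96*|x|
L = 8, alpha = 0.0613
Iteration 1: beta = 0.0, y = -2.9315 + 0.0*(-2.9315 + 2.9315) = -2.9315
  grad(y) = -31.452, v = y - alpha*grad = -1.0035
  prox(v) = soft_thresh(-1.0035, 0.1201) = -0.8833
Iteration 2: beta = 0.3333, y = -0.8833 + 0.3333*(-0.8833 + 2.9315) = -0.2006
  grad(y) = -9.605, v = y - alpha*grad = 0.3882
  prox(v) = soft_thresh(0.3882, 0.1201) = 0.268
Iteration 3: beta = 0.5, y = 0.268 + 0.5*(0.268 + 0.8833) = 0.8437
  grad(y) = -1.2505, v = y - alpha*grad = 0.9203
  prox(v) = soft_thresh(0.9203, 0.1201) = 0.8002
f(x_3) = 4*0.8002^2 - 8*0.8002 + 1.96*|0.8002| = -2.2719


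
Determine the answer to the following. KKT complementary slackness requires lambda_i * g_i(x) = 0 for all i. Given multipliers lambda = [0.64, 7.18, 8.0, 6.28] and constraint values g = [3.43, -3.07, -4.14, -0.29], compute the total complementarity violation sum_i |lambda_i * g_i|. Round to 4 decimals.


KKT complementary slackness check:
lambda_1 * g_1 = 0.64 * 3.43 = 2.1952
lambda_2 * g_2 = 7.18 * -3.07 = -22.0426
lambda_3 * g_3 = 8.0 * -4.14 = -33.12
lambda_4 * g_4 = 6.28 * -0.29 = -1.8212
Total violation = 2.1952 + 22.0426 + 33.12 + 1.8212 = 59.179


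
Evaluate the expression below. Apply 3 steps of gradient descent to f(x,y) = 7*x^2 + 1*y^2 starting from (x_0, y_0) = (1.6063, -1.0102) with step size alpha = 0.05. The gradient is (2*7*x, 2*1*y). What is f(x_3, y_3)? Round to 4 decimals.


Gradient descent on f(x,y) = 7*x^2 + 1*y^2.
Starting point: (1.6063, -1.0102), alpha = 0.05
Step 1: grad_x = 2*7*1.6063 = 22.4882, grad_y = 2*1*-1.0102 = -2.0204
  x_1 = 1.6063 - 0.05*22.4882 = 0.4819
  y_1 = -1.0102 - 0.05*-2.0204 = -0.9092
Step 2: grad_x = 2*7*0.4819 = 6.7465, grad_y = 2*1*-0.9092 = -1.8184
  x_2 = 0.4819 - 0.05*6.7465 = 0.1446
  y_2 = -0.9092 - 0.05*-1.8184 = -0.8183
Step 3: grad_x = 2*7*0.1446 = 2.0239, grad_y = 2*1*-0.8183 = -1.6365
  x_3 = 0.1446 - 0.05*2.0239 = 0.0434
  y_3 = -0.8183 - 0.05*-1.6365 = -0.7364
f(0.0434, -0.7364) = 7*0.0434^2 + 1*(-0.7364)^2 = 0.5555
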